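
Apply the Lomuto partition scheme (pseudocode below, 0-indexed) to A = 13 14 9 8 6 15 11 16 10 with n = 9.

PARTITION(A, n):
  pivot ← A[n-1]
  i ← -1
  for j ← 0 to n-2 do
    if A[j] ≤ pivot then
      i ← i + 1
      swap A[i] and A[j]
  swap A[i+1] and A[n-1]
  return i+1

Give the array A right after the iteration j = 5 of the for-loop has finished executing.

pivot=10, i=-1
j=0: 13>10, skip
j=1: 14>10, skip
j=2: 9≤10, i=0, swap(0,2) ⇒ 9 14 13 8 6 15 11 16 10
j=3: 8≤10, i=1, swap(1,3) ⇒ 9 8 13 14 6 15 11 16 10
j=4: 6≤10, i=2, swap(2,4) ⇒ 9 8 6 14 13 15 11 16 10
j=5: 15>10, skip
(after j=5) A = 9 8 6 14 13 15 11 16 10

9 8 6 14 13 15 11 16 10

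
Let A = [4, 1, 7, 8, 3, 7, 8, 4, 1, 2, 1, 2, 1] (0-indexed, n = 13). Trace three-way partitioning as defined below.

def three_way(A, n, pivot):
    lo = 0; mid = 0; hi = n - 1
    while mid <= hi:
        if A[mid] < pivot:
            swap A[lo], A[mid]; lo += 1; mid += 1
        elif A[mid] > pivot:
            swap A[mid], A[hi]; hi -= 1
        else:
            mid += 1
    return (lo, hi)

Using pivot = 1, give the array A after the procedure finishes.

lo=0 mid=0 hi=12
4>1: swap(0,12), hi=11 ⇒ [1, 1, 7, 8, 3, 7, 8, 4, 1, 2, 1, 2, 4]
1=1: mid=1
1=1: mid=2
7>1: swap(2,11), hi=10 ⇒ [1, 1, 2, 8, 3, 7, 8, 4, 1, 2, 1, 7, 4]
2>1: swap(2,10), hi=9 ⇒ [1, 1, 1, 8, 3, 7, 8, 4, 1, 2, 2, 7, 4]
1=1: mid=3
8>1: swap(3,9), hi=8 ⇒ [1, 1, 1, 2, 3, 7, 8, 4, 1, 8, 2, 7, 4]
2>1: swap(3,8), hi=7 ⇒ [1, 1, 1, 1, 3, 7, 8, 4, 2, 8, 2, 7, 4]
1=1: mid=4
3>1: swap(4,7), hi=6 ⇒ [1, 1, 1, 1, 4, 7, 8, 3, 2, 8, 2, 7, 4]
4>1: swap(4,6), hi=5 ⇒ [1, 1, 1, 1, 8, 7, 4, 3, 2, 8, 2, 7, 4]
8>1: swap(4,5), hi=4 ⇒ [1, 1, 1, 1, 7, 8, 4, 3, 2, 8, 2, 7, 4]
7>1: swap(4,4), hi=3 ⇒ [1, 1, 1, 1, 7, 8, 4, 3, 2, 8, 2, 7, 4]
done. lo=0 hi=3; A=[1, 1, 1, 1, 7, 8, 4, 3, 2, 8, 2, 7, 4]

[1, 1, 1, 1, 7, 8, 4, 3, 2, 8, 2, 7, 4]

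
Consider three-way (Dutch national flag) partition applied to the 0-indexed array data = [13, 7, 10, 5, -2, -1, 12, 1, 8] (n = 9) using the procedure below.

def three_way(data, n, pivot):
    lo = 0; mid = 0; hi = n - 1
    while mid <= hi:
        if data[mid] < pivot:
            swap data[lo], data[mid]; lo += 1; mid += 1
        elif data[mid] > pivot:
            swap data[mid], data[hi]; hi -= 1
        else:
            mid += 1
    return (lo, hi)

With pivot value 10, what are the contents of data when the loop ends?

lo=0 mid=0 hi=8
13>10: swap(0,8), hi=7 ⇒ [8, 7, 10, 5, -2, -1, 12, 1, 13]
8<10: swap(0,0), lo=1 mid=1 ⇒ [8, 7, 10, 5, -2, -1, 12, 1, 13]
7<10: swap(1,1), lo=2 mid=2 ⇒ [8, 7, 10, 5, -2, -1, 12, 1, 13]
10=10: mid=3
5<10: swap(2,3), lo=3 mid=4 ⇒ [8, 7, 5, 10, -2, -1, 12, 1, 13]
-2<10: swap(3,4), lo=4 mid=5 ⇒ [8, 7, 5, -2, 10, -1, 12, 1, 13]
-1<10: swap(4,5), lo=5 mid=6 ⇒ [8, 7, 5, -2, -1, 10, 12, 1, 13]
12>10: swap(6,7), hi=6 ⇒ [8, 7, 5, -2, -1, 10, 1, 12, 13]
1<10: swap(5,6), lo=6 mid=7 ⇒ [8, 7, 5, -2, -1, 1, 10, 12, 13]
done. lo=6 hi=6; data=[8, 7, 5, -2, -1, 1, 10, 12, 13]

[8, 7, 5, -2, -1, 1, 10, 12, 13]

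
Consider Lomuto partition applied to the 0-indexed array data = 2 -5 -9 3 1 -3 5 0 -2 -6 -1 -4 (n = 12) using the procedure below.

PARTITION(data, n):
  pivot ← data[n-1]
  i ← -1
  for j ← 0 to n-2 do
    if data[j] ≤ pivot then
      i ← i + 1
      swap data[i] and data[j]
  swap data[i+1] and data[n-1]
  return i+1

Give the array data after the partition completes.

-5 -9 -6 -4 1 -3 5 0 -2 2 -1 3

pivot = data[11] = -4; i = -1
j=0: data[0]=2 > -4 → no swap
j=1: data[1]=-5 ≤ -4 → i=0, swap data[0],data[1] → -5 2 -9 3 1 -3 5 0 -2 -6 -1 -4
j=2: data[2]=-9 ≤ -4 → i=1, swap data[1],data[2] → -5 -9 2 3 1 -3 5 0 -2 -6 -1 -4
j=3: data[3]=3 > -4 → no swap
j=4: data[4]=1 > -4 → no swap
j=5: data[5]=-3 > -4 → no swap
j=6: data[6]=5 > -4 → no swap
j=7: data[7]=0 > -4 → no swap
j=8: data[8]=-2 > -4 → no swap
j=9: data[9]=-6 ≤ -4 → i=2, swap data[2],data[9] → -5 -9 -6 3 1 -3 5 0 -2 2 -1 -4
j=10: data[10]=-1 > -4 → no swap
final swap data[3],data[11] → -5 -9 -6 -4 1 -3 5 0 -2 2 -1 3; return 3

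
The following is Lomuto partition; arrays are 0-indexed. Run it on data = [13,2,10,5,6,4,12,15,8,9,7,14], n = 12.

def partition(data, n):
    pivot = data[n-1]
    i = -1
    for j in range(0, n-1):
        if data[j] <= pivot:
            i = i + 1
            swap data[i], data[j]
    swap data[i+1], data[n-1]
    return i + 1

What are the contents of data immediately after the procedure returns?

[13,2,10,5,6,4,12,8,9,7,14,15]

pivot = data[11] = 14; i = -1
j=0: data[0]=13 ≤ 14 → i=0, swap data[0],data[0] (no change) → [13,2,10,5,6,4,12,15,8,9,7,14]
j=1: data[1]=2 ≤ 14 → i=1, swap data[1],data[1] (no change) → [13,2,10,5,6,4,12,15,8,9,7,14]
j=2: data[2]=10 ≤ 14 → i=2, swap data[2],data[2] (no change) → [13,2,10,5,6,4,12,15,8,9,7,14]
j=3: data[3]=5 ≤ 14 → i=3, swap data[3],data[3] (no change) → [13,2,10,5,6,4,12,15,8,9,7,14]
j=4: data[4]=6 ≤ 14 → i=4, swap data[4],data[4] (no change) → [13,2,10,5,6,4,12,15,8,9,7,14]
j=5: data[5]=4 ≤ 14 → i=5, swap data[5],data[5] (no change) → [13,2,10,5,6,4,12,15,8,9,7,14]
j=6: data[6]=12 ≤ 14 → i=6, swap data[6],data[6] (no change) → [13,2,10,5,6,4,12,15,8,9,7,14]
j=7: data[7]=15 > 14 → no swap
j=8: data[8]=8 ≤ 14 → i=7, swap data[7],data[8] → [13,2,10,5,6,4,12,8,15,9,7,14]
j=9: data[9]=9 ≤ 14 → i=8, swap data[8],data[9] → [13,2,10,5,6,4,12,8,9,15,7,14]
j=10: data[10]=7 ≤ 14 → i=9, swap data[9],data[10] → [13,2,10,5,6,4,12,8,9,7,15,14]
final swap data[10],data[11] → [13,2,10,5,6,4,12,8,9,7,14,15]; return 10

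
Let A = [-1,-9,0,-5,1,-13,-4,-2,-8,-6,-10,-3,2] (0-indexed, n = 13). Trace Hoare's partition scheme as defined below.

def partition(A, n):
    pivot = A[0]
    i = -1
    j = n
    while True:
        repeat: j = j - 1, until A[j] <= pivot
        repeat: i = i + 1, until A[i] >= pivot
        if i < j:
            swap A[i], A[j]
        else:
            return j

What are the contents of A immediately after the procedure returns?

pivot = A[0] = -1; i = -1, j = 13
j→11 (A[11]=-3≤-1), i→0 (A[0]=-1≥-1); i<j, swap → [-3,-9,0,-5,1,-13,-4,-2,-8,-6,-10,-1,2]
j→10 (A[10]=-10≤-1), i→2 (A[2]=0≥-1); i<j, swap → [-3,-9,-10,-5,1,-13,-4,-2,-8,-6,0,-1,2]
j→9 (A[9]=-6≤-1), i→4 (A[4]=1≥-1); i<j, swap → [-3,-9,-10,-5,-6,-13,-4,-2,-8,1,0,-1,2]
j→8, i→9; i≥j, return j=8. A = [-3,-9,-10,-5,-6,-13,-4,-2,-8,1,0,-1,2]

[-3,-9,-10,-5,-6,-13,-4,-2,-8,1,0,-1,2]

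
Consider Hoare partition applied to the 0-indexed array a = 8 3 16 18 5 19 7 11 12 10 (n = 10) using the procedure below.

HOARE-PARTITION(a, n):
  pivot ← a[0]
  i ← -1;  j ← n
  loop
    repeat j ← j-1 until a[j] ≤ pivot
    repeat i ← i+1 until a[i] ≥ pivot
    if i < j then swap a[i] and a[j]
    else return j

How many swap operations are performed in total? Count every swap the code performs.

pivot = a[0] = 8; i = -1, j = 10
j→6 (a[6]=7≤8), i→0 (a[0]=8≥8); i<j, swap → 7 3 16 18 5 19 8 11 12 10
j→4 (a[4]=5≤8), i→2 (a[2]=16≥8); i<j, swap → 7 3 5 18 16 19 8 11 12 10
j→2, i→3; i≥j, return j=2. a = 7 3 5 18 16 19 8 11 12 10

2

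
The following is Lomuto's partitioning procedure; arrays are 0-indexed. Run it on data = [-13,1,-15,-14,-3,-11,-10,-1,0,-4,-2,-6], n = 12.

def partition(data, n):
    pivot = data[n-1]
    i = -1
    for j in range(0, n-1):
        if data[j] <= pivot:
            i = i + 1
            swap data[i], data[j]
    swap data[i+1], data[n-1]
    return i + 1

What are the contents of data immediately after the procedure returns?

pivot = data[11] = -6; i = -1
j=0: data[0]=-13 ≤ -6 → i=0, swap data[0],data[0] (no change) → [-13,1,-15,-14,-3,-11,-10,-1,0,-4,-2,-6]
j=1: data[1]=1 > -6 → no swap
j=2: data[2]=-15 ≤ -6 → i=1, swap data[1],data[2] → [-13,-15,1,-14,-3,-11,-10,-1,0,-4,-2,-6]
j=3: data[3]=-14 ≤ -6 → i=2, swap data[2],data[3] → [-13,-15,-14,1,-3,-11,-10,-1,0,-4,-2,-6]
j=4: data[4]=-3 > -6 → no swap
j=5: data[5]=-11 ≤ -6 → i=3, swap data[3],data[5] → [-13,-15,-14,-11,-3,1,-10,-1,0,-4,-2,-6]
j=6: data[6]=-10 ≤ -6 → i=4, swap data[4],data[6] → [-13,-15,-14,-11,-10,1,-3,-1,0,-4,-2,-6]
j=7: data[7]=-1 > -6 → no swap
j=8: data[8]=0 > -6 → no swap
j=9: data[9]=-4 > -6 → no swap
j=10: data[10]=-2 > -6 → no swap
final swap data[5],data[11] → [-13,-15,-14,-11,-10,-6,-3,-1,0,-4,-2,1]; return 5

[-13,-15,-14,-11,-10,-6,-3,-1,0,-4,-2,1]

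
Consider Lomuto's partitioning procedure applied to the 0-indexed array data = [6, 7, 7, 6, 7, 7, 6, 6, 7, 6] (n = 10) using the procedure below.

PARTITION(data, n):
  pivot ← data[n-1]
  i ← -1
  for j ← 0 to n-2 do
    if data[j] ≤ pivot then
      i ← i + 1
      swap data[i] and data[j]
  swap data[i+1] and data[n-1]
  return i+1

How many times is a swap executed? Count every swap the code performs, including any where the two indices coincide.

pivot = data[9] = 6; i = -1
j=0: data[0]=6 ≤ 6 → i=0, swap data[0],data[0] (no change) → [6, 7, 7, 6, 7, 7, 6, 6, 7, 6]
j=1: data[1]=7 > 6 → no swap
j=2: data[2]=7 > 6 → no swap
j=3: data[3]=6 ≤ 6 → i=1, swap data[1],data[3] → [6, 6, 7, 7, 7, 7, 6, 6, 7, 6]
j=4: data[4]=7 > 6 → no swap
j=5: data[5]=7 > 6 → no swap
j=6: data[6]=6 ≤ 6 → i=2, swap data[2],data[6] → [6, 6, 6, 7, 7, 7, 7, 6, 7, 6]
j=7: data[7]=6 ≤ 6 → i=3, swap data[3],data[7] → [6, 6, 6, 6, 7, 7, 7, 7, 7, 6]
j=8: data[8]=7 > 6 → no swap
final swap data[4],data[9] → [6, 6, 6, 6, 6, 7, 7, 7, 7, 7]; return 4

5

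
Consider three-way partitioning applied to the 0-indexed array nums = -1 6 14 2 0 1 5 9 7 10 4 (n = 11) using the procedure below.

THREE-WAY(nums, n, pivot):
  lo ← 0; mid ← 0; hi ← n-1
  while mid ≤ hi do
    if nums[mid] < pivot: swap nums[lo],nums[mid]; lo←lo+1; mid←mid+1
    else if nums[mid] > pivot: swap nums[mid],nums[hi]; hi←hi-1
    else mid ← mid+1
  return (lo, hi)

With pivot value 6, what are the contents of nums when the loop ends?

-1 4 2 0 1 5 6 7 10 9 14

lo=0 mid=0 hi=10
-1<6: swap(0,0), lo=1 mid=1 ⇒ -1 6 14 2 0 1 5 9 7 10 4
6=6: mid=2
14>6: swap(2,10), hi=9 ⇒ -1 6 4 2 0 1 5 9 7 10 14
4<6: swap(1,2), lo=2 mid=3 ⇒ -1 4 6 2 0 1 5 9 7 10 14
2<6: swap(2,3), lo=3 mid=4 ⇒ -1 4 2 6 0 1 5 9 7 10 14
0<6: swap(3,4), lo=4 mid=5 ⇒ -1 4 2 0 6 1 5 9 7 10 14
1<6: swap(4,5), lo=5 mid=6 ⇒ -1 4 2 0 1 6 5 9 7 10 14
5<6: swap(5,6), lo=6 mid=7 ⇒ -1 4 2 0 1 5 6 9 7 10 14
9>6: swap(7,9), hi=8 ⇒ -1 4 2 0 1 5 6 10 7 9 14
10>6: swap(7,8), hi=7 ⇒ -1 4 2 0 1 5 6 7 10 9 14
7>6: swap(7,7), hi=6 ⇒ -1 4 2 0 1 5 6 7 10 9 14
done. lo=6 hi=6; nums=-1 4 2 0 1 5 6 7 10 9 14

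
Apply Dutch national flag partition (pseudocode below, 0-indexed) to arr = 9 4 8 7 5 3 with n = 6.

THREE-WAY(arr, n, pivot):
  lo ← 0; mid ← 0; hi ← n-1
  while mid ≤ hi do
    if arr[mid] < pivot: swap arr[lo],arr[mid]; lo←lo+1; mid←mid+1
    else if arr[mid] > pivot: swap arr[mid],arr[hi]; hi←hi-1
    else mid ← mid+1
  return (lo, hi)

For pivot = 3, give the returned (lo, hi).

pivot = 3; lo=0, mid=0, hi=5
arr[mid]=9>3: swap arr[0],arr[5]; hi=4 → 3 4 8 7 5 9
arr[mid]=3=3: mid=1
arr[mid]=4>3: swap arr[1],arr[4]; hi=3 → 3 5 8 7 4 9
arr[mid]=5>3: swap arr[1],arr[3]; hi=2 → 3 7 8 5 4 9
arr[mid]=7>3: swap arr[1],arr[2]; hi=1 → 3 8 7 5 4 9
arr[mid]=8>3: swap arr[1],arr[1]; hi=0 → 3 8 7 5 4 9
end: lo=0, hi=0; arr = 3 8 7 5 4 9

(0, 0)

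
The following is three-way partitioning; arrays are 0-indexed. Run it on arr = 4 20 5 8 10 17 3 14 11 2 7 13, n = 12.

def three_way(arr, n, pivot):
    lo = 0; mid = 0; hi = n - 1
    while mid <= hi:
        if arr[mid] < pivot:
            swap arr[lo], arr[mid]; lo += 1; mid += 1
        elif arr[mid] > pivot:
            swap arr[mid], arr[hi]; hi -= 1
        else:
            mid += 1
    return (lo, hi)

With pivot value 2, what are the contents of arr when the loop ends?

pivot = 2; lo=0, mid=0, hi=11
arr[mid]=4>2: swap arr[0],arr[11]; hi=10 → 13 20 5 8 10 17 3 14 11 2 7 4
arr[mid]=13>2: swap arr[0],arr[10]; hi=9 → 7 20 5 8 10 17 3 14 11 2 13 4
arr[mid]=7>2: swap arr[0],arr[9]; hi=8 → 2 20 5 8 10 17 3 14 11 7 13 4
arr[mid]=2=2: mid=1
arr[mid]=20>2: swap arr[1],arr[8]; hi=7 → 2 11 5 8 10 17 3 14 20 7 13 4
arr[mid]=11>2: swap arr[1],arr[7]; hi=6 → 2 14 5 8 10 17 3 11 20 7 13 4
arr[mid]=14>2: swap arr[1],arr[6]; hi=5 → 2 3 5 8 10 17 14 11 20 7 13 4
arr[mid]=3>2: swap arr[1],arr[5]; hi=4 → 2 17 5 8 10 3 14 11 20 7 13 4
arr[mid]=17>2: swap arr[1],arr[4]; hi=3 → 2 10 5 8 17 3 14 11 20 7 13 4
arr[mid]=10>2: swap arr[1],arr[3]; hi=2 → 2 8 5 10 17 3 14 11 20 7 13 4
arr[mid]=8>2: swap arr[1],arr[2]; hi=1 → 2 5 8 10 17 3 14 11 20 7 13 4
arr[mid]=5>2: swap arr[1],arr[1]; hi=0 → 2 5 8 10 17 3 14 11 20 7 13 4
end: lo=0, hi=0; arr = 2 5 8 10 17 3 14 11 20 7 13 4

2 5 8 10 17 3 14 11 20 7 13 4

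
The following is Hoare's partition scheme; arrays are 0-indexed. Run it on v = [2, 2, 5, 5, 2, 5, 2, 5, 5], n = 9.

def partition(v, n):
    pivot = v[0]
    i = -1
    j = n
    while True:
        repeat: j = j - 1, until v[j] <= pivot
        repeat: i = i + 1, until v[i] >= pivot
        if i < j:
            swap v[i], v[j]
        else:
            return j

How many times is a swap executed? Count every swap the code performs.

pivot=2
j stops at 6 (2), i stops at 0 (2); swap ⇒ [2, 2, 5, 5, 2, 5, 2, 5, 5]
j stops at 4 (2), i stops at 1 (2); swap ⇒ [2, 2, 5, 5, 2, 5, 2, 5, 5]
j stops at 1, i stops at 2; i≥j ⇒ return 1. v=[2, 2, 5, 5, 2, 5, 2, 5, 5]

2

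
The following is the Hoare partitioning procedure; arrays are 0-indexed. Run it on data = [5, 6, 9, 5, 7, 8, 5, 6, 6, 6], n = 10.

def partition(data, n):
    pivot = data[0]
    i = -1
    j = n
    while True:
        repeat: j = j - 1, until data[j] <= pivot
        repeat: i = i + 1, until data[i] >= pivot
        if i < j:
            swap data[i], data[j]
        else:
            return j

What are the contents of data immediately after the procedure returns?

pivot = data[0] = 5; i = -1, j = 10
j→6 (data[6]=5≤5), i→0 (data[0]=5≥5); i<j, swap → [5, 6, 9, 5, 7, 8, 5, 6, 6, 6]
j→3 (data[3]=5≤5), i→1 (data[1]=6≥5); i<j, swap → [5, 5, 9, 6, 7, 8, 5, 6, 6, 6]
j→1, i→2; i≥j, return j=1. data = [5, 5, 9, 6, 7, 8, 5, 6, 6, 6]

[5, 5, 9, 6, 7, 8, 5, 6, 6, 6]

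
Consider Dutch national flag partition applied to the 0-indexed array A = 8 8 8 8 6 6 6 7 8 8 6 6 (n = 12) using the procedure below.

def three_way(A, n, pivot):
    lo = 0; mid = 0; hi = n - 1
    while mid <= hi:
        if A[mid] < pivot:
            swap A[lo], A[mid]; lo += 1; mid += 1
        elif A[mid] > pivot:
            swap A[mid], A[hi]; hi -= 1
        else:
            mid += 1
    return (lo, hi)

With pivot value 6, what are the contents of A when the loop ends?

pivot = 6; lo=0, mid=0, hi=11
A[mid]=8>6: swap A[0],A[11]; hi=10 → 6 8 8 8 6 6 6 7 8 8 6 8
A[mid]=6=6: mid=1
A[mid]=8>6: swap A[1],A[10]; hi=9 → 6 6 8 8 6 6 6 7 8 8 8 8
A[mid]=6=6: mid=2
A[mid]=8>6: swap A[2],A[9]; hi=8 → 6 6 8 8 6 6 6 7 8 8 8 8
A[mid]=8>6: swap A[2],A[8]; hi=7 → 6 6 8 8 6 6 6 7 8 8 8 8
A[mid]=8>6: swap A[2],A[7]; hi=6 → 6 6 7 8 6 6 6 8 8 8 8 8
A[mid]=7>6: swap A[2],A[6]; hi=5 → 6 6 6 8 6 6 7 8 8 8 8 8
A[mid]=6=6: mid=3
A[mid]=8>6: swap A[3],A[5]; hi=4 → 6 6 6 6 6 8 7 8 8 8 8 8
A[mid]=6=6: mid=4
A[mid]=6=6: mid=5
end: lo=0, hi=4; A = 6 6 6 6 6 8 7 8 8 8 8 8

6 6 6 6 6 8 7 8 8 8 8 8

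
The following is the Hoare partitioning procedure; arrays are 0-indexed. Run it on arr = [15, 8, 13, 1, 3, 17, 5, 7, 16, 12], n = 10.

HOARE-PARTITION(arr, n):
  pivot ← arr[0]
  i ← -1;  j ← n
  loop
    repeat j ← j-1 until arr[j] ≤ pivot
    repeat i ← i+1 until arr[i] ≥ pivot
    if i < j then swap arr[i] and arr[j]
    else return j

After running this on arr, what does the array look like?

pivot=15
j stops at 9 (12), i stops at 0 (15); swap ⇒ [12, 8, 13, 1, 3, 17, 5, 7, 16, 15]
j stops at 7 (7), i stops at 5 (17); swap ⇒ [12, 8, 13, 1, 3, 7, 5, 17, 16, 15]
j stops at 6, i stops at 7; i≥j ⇒ return 6. arr=[12, 8, 13, 1, 3, 7, 5, 17, 16, 15]

[12, 8, 13, 1, 3, 7, 5, 17, 16, 15]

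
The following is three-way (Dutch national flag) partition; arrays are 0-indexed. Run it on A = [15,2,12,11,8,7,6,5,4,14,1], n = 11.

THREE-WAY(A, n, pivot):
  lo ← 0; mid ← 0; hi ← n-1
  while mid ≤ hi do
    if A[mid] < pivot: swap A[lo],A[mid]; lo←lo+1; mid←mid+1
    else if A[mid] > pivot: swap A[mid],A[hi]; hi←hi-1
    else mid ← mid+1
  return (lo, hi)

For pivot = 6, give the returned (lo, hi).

(4, 4)

lo=0 mid=0 hi=10
15>6: swap(0,10), hi=9 ⇒ [1,2,12,11,8,7,6,5,4,14,15]
1<6: swap(0,0), lo=1 mid=1 ⇒ [1,2,12,11,8,7,6,5,4,14,15]
2<6: swap(1,1), lo=2 mid=2 ⇒ [1,2,12,11,8,7,6,5,4,14,15]
12>6: swap(2,9), hi=8 ⇒ [1,2,14,11,8,7,6,5,4,12,15]
14>6: swap(2,8), hi=7 ⇒ [1,2,4,11,8,7,6,5,14,12,15]
4<6: swap(2,2), lo=3 mid=3 ⇒ [1,2,4,11,8,7,6,5,14,12,15]
11>6: swap(3,7), hi=6 ⇒ [1,2,4,5,8,7,6,11,14,12,15]
5<6: swap(3,3), lo=4 mid=4 ⇒ [1,2,4,5,8,7,6,11,14,12,15]
8>6: swap(4,6), hi=5 ⇒ [1,2,4,5,6,7,8,11,14,12,15]
6=6: mid=5
7>6: swap(5,5), hi=4 ⇒ [1,2,4,5,6,7,8,11,14,12,15]
done. lo=4 hi=4; A=[1,2,4,5,6,7,8,11,14,12,15]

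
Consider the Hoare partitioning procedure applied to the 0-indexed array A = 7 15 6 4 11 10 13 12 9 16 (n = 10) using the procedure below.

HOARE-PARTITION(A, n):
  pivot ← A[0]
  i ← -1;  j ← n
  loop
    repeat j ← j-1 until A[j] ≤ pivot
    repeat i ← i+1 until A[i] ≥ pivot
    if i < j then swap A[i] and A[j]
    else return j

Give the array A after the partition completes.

pivot=7
j stops at 3 (4), i stops at 0 (7); swap ⇒ 4 15 6 7 11 10 13 12 9 16
j stops at 2 (6), i stops at 1 (15); swap ⇒ 4 6 15 7 11 10 13 12 9 16
j stops at 1, i stops at 2; i≥j ⇒ return 1. A=4 6 15 7 11 10 13 12 9 16

4 6 15 7 11 10 13 12 9 16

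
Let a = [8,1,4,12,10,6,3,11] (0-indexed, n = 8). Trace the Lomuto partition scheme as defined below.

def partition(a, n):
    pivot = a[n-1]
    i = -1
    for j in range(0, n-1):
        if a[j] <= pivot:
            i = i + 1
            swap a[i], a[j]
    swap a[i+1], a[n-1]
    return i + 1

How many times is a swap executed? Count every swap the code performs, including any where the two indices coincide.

pivot=11, i=-1
j=0: 8≤11, i=0, swap(0,0) ⇒ [8,1,4,12,10,6,3,11]
j=1: 1≤11, i=1, swap(1,1) ⇒ [8,1,4,12,10,6,3,11]
j=2: 4≤11, i=2, swap(2,2) ⇒ [8,1,4,12,10,6,3,11]
j=3: 12>11, skip
j=4: 10≤11, i=3, swap(3,4) ⇒ [8,1,4,10,12,6,3,11]
j=5: 6≤11, i=4, swap(4,5) ⇒ [8,1,4,10,6,12,3,11]
j=6: 3≤11, i=5, swap(5,6) ⇒ [8,1,4,10,6,3,12,11]
swap(6,7) ⇒ [8,1,4,10,6,3,11,12]; return 6

7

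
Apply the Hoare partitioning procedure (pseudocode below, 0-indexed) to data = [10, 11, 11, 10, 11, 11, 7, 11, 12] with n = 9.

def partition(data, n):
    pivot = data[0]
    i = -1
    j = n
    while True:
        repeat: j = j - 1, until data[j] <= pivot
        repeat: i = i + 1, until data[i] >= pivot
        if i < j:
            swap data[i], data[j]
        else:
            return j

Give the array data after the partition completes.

[7, 10, 11, 11, 11, 11, 10, 11, 12]

pivot = data[0] = 10; i = -1, j = 9
j→6 (data[6]=7≤10), i→0 (data[0]=10≥10); i<j, swap → [7, 11, 11, 10, 11, 11, 10, 11, 12]
j→3 (data[3]=10≤10), i→1 (data[1]=11≥10); i<j, swap → [7, 10, 11, 11, 11, 11, 10, 11, 12]
j→1, i→2; i≥j, return j=1. data = [7, 10, 11, 11, 11, 11, 10, 11, 12]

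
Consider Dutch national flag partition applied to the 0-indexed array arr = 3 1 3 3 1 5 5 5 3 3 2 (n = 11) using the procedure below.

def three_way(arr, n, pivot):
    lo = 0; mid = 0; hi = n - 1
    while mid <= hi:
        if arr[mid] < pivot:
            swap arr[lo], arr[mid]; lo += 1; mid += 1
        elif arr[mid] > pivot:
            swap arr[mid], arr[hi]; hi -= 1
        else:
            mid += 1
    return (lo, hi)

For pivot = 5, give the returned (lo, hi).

(8, 10)

lo=0 mid=0 hi=10
3<5: swap(0,0), lo=1 mid=1 ⇒ 3 1 3 3 1 5 5 5 3 3 2
1<5: swap(1,1), lo=2 mid=2 ⇒ 3 1 3 3 1 5 5 5 3 3 2
3<5: swap(2,2), lo=3 mid=3 ⇒ 3 1 3 3 1 5 5 5 3 3 2
3<5: swap(3,3), lo=4 mid=4 ⇒ 3 1 3 3 1 5 5 5 3 3 2
1<5: swap(4,4), lo=5 mid=5 ⇒ 3 1 3 3 1 5 5 5 3 3 2
5=5: mid=6
5=5: mid=7
5=5: mid=8
3<5: swap(5,8), lo=6 mid=9 ⇒ 3 1 3 3 1 3 5 5 5 3 2
3<5: swap(6,9), lo=7 mid=10 ⇒ 3 1 3 3 1 3 3 5 5 5 2
2<5: swap(7,10), lo=8 mid=11 ⇒ 3 1 3 3 1 3 3 2 5 5 5
done. lo=8 hi=10; arr=3 1 3 3 1 3 3 2 5 5 5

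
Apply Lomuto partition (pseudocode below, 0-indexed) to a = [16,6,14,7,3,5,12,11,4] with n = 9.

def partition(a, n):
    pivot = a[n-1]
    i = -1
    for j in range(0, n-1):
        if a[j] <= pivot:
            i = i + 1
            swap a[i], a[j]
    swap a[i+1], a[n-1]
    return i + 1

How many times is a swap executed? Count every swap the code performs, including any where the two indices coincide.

2

pivot = a[8] = 4; i = -1
j=0: a[0]=16 > 4 → no swap
j=1: a[1]=6 > 4 → no swap
j=2: a[2]=14 > 4 → no swap
j=3: a[3]=7 > 4 → no swap
j=4: a[4]=3 ≤ 4 → i=0, swap a[0],a[4] → [3,6,14,7,16,5,12,11,4]
j=5: a[5]=5 > 4 → no swap
j=6: a[6]=12 > 4 → no swap
j=7: a[7]=11 > 4 → no swap
final swap a[1],a[8] → [3,4,14,7,16,5,12,11,6]; return 1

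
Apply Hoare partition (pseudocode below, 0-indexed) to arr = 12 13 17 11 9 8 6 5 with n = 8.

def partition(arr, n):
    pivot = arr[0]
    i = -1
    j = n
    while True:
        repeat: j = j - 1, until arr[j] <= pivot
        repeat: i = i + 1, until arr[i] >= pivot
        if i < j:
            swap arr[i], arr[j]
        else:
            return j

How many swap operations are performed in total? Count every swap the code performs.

pivot = arr[0] = 12; i = -1, j = 8
j→7 (arr[7]=5≤12), i→0 (arr[0]=12≥12); i<j, swap → 5 13 17 11 9 8 6 12
j→6 (arr[6]=6≤12), i→1 (arr[1]=13≥12); i<j, swap → 5 6 17 11 9 8 13 12
j→5 (arr[5]=8≤12), i→2 (arr[2]=17≥12); i<j, swap → 5 6 8 11 9 17 13 12
j→4, i→5; i≥j, return j=4. arr = 5 6 8 11 9 17 13 12

3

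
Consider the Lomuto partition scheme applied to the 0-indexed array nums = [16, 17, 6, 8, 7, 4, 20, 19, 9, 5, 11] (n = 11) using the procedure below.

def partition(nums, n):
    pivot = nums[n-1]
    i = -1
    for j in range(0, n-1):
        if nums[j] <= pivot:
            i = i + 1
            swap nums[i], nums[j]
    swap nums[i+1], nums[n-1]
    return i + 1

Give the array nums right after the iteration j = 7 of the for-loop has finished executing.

pivot = nums[10] = 11; i = -1
j=0: nums[0]=16 > 11 → no swap
j=1: nums[1]=17 > 11 → no swap
j=2: nums[2]=6 ≤ 11 → i=0, swap nums[0],nums[2] → [6, 17, 16, 8, 7, 4, 20, 19, 9, 5, 11]
j=3: nums[3]=8 ≤ 11 → i=1, swap nums[1],nums[3] → [6, 8, 16, 17, 7, 4, 20, 19, 9, 5, 11]
j=4: nums[4]=7 ≤ 11 → i=2, swap nums[2],nums[4] → [6, 8, 7, 17, 16, 4, 20, 19, 9, 5, 11]
j=5: nums[5]=4 ≤ 11 → i=3, swap nums[3],nums[5] → [6, 8, 7, 4, 16, 17, 20, 19, 9, 5, 11]
j=6: nums[6]=20 > 11 → no swap
j=7: nums[7]=19 > 11 → no swap
(after j=7) nums = [6, 8, 7, 4, 16, 17, 20, 19, 9, 5, 11]

[6, 8, 7, 4, 16, 17, 20, 19, 9, 5, 11]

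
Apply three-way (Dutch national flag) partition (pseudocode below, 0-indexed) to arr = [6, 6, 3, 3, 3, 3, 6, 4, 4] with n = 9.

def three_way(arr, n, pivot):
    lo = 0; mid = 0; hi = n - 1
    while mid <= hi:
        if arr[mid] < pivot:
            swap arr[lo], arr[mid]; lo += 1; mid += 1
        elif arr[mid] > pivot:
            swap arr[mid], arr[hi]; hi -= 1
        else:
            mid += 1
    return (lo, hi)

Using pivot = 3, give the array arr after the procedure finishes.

[3, 3, 3, 3, 6, 6, 4, 4, 6]

lo=0 mid=0 hi=8
6>3: swap(0,8), hi=7 ⇒ [4, 6, 3, 3, 3, 3, 6, 4, 6]
4>3: swap(0,7), hi=6 ⇒ [4, 6, 3, 3, 3, 3, 6, 4, 6]
4>3: swap(0,6), hi=5 ⇒ [6, 6, 3, 3, 3, 3, 4, 4, 6]
6>3: swap(0,5), hi=4 ⇒ [3, 6, 3, 3, 3, 6, 4, 4, 6]
3=3: mid=1
6>3: swap(1,4), hi=3 ⇒ [3, 3, 3, 3, 6, 6, 4, 4, 6]
3=3: mid=2
3=3: mid=3
3=3: mid=4
done. lo=0 hi=3; arr=[3, 3, 3, 3, 6, 6, 4, 4, 6]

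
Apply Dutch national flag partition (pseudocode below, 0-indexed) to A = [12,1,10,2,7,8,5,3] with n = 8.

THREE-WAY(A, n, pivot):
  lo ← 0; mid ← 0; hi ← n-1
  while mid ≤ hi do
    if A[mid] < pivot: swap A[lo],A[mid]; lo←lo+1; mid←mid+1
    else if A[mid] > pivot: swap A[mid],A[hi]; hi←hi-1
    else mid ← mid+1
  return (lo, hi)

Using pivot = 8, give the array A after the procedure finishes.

[3,1,5,2,7,8,10,12]

pivot = 8; lo=0, mid=0, hi=7
A[mid]=12>8: swap A[0],A[7]; hi=6 → [3,1,10,2,7,8,5,12]
A[mid]=3<8: swap A[0],A[0]; lo=1,mid=1 → [3,1,10,2,7,8,5,12]
A[mid]=1<8: swap A[1],A[1]; lo=2,mid=2 → [3,1,10,2,7,8,5,12]
A[mid]=10>8: swap A[2],A[6]; hi=5 → [3,1,5,2,7,8,10,12]
A[mid]=5<8: swap A[2],A[2]; lo=3,mid=3 → [3,1,5,2,7,8,10,12]
A[mid]=2<8: swap A[3],A[3]; lo=4,mid=4 → [3,1,5,2,7,8,10,12]
A[mid]=7<8: swap A[4],A[4]; lo=5,mid=5 → [3,1,5,2,7,8,10,12]
A[mid]=8=8: mid=6
end: lo=5, hi=5; A = [3,1,5,2,7,8,10,12]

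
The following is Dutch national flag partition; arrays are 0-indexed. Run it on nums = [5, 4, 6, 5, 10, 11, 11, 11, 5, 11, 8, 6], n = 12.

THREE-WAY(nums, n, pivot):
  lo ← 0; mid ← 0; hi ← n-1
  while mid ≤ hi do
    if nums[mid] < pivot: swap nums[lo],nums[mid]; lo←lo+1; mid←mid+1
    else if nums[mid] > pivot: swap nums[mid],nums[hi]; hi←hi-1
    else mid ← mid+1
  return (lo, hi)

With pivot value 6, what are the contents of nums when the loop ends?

lo=0 mid=0 hi=11
5<6: swap(0,0), lo=1 mid=1 ⇒ [5, 4, 6, 5, 10, 11, 11, 11, 5, 11, 8, 6]
4<6: swap(1,1), lo=2 mid=2 ⇒ [5, 4, 6, 5, 10, 11, 11, 11, 5, 11, 8, 6]
6=6: mid=3
5<6: swap(2,3), lo=3 mid=4 ⇒ [5, 4, 5, 6, 10, 11, 11, 11, 5, 11, 8, 6]
10>6: swap(4,11), hi=10 ⇒ [5, 4, 5, 6, 6, 11, 11, 11, 5, 11, 8, 10]
6=6: mid=5
11>6: swap(5,10), hi=9 ⇒ [5, 4, 5, 6, 6, 8, 11, 11, 5, 11, 11, 10]
8>6: swap(5,9), hi=8 ⇒ [5, 4, 5, 6, 6, 11, 11, 11, 5, 8, 11, 10]
11>6: swap(5,8), hi=7 ⇒ [5, 4, 5, 6, 6, 5, 11, 11, 11, 8, 11, 10]
5<6: swap(3,5), lo=4 mid=6 ⇒ [5, 4, 5, 5, 6, 6, 11, 11, 11, 8, 11, 10]
11>6: swap(6,7), hi=6 ⇒ [5, 4, 5, 5, 6, 6, 11, 11, 11, 8, 11, 10]
11>6: swap(6,6), hi=5 ⇒ [5, 4, 5, 5, 6, 6, 11, 11, 11, 8, 11, 10]
done. lo=4 hi=5; nums=[5, 4, 5, 5, 6, 6, 11, 11, 11, 8, 11, 10]

[5, 4, 5, 5, 6, 6, 11, 11, 11, 8, 11, 10]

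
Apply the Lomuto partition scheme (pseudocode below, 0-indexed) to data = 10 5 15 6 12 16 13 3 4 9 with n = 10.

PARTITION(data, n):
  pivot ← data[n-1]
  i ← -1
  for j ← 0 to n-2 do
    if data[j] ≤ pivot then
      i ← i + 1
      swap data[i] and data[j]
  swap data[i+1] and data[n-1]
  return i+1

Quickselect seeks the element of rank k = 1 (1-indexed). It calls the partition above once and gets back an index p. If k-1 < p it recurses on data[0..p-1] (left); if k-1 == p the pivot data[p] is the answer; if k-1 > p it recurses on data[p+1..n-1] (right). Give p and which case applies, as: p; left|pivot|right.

pivot = data[9] = 9; i = -1
j=0: data[0]=10 > 9 → no swap
j=1: data[1]=5 ≤ 9 → i=0, swap data[0],data[1] → 5 10 15 6 12 16 13 3 4 9
j=2: data[2]=15 > 9 → no swap
j=3: data[3]=6 ≤ 9 → i=1, swap data[1],data[3] → 5 6 15 10 12 16 13 3 4 9
j=4: data[4]=12 > 9 → no swap
j=5: data[5]=16 > 9 → no swap
j=6: data[6]=13 > 9 → no swap
j=7: data[7]=3 ≤ 9 → i=2, swap data[2],data[7] → 5 6 3 10 12 16 13 15 4 9
j=8: data[8]=4 ≤ 9 → i=3, swap data[3],data[8] → 5 6 3 4 12 16 13 15 10 9
final swap data[4],data[9] → 5 6 3 4 9 16 13 15 10 12; return 4
p = 4; k-1 = 0 < 4 ⇒ left

4; left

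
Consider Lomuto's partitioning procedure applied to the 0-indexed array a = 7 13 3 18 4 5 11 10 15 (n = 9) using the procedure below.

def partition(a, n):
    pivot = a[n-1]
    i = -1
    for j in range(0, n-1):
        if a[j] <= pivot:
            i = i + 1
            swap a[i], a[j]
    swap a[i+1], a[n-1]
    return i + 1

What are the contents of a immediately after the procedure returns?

pivot = a[8] = 15; i = -1
j=0: a[0]=7 ≤ 15 → i=0, swap a[0],a[0] (no change) → 7 13 3 18 4 5 11 10 15
j=1: a[1]=13 ≤ 15 → i=1, swap a[1],a[1] (no change) → 7 13 3 18 4 5 11 10 15
j=2: a[2]=3 ≤ 15 → i=2, swap a[2],a[2] (no change) → 7 13 3 18 4 5 11 10 15
j=3: a[3]=18 > 15 → no swap
j=4: a[4]=4 ≤ 15 → i=3, swap a[3],a[4] → 7 13 3 4 18 5 11 10 15
j=5: a[5]=5 ≤ 15 → i=4, swap a[4],a[5] → 7 13 3 4 5 18 11 10 15
j=6: a[6]=11 ≤ 15 → i=5, swap a[5],a[6] → 7 13 3 4 5 11 18 10 15
j=7: a[7]=10 ≤ 15 → i=6, swap a[6],a[7] → 7 13 3 4 5 11 10 18 15
final swap a[7],a[8] → 7 13 3 4 5 11 10 15 18; return 7

7 13 3 4 5 11 10 15 18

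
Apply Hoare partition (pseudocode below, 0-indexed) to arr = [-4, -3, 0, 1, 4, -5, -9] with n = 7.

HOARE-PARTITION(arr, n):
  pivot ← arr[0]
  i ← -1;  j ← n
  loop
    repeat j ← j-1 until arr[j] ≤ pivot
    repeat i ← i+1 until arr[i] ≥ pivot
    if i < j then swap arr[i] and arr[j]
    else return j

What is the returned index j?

1

pivot=-4
j stops at 6 (-9), i stops at 0 (-4); swap ⇒ [-9, -3, 0, 1, 4, -5, -4]
j stops at 5 (-5), i stops at 1 (-3); swap ⇒ [-9, -5, 0, 1, 4, -3, -4]
j stops at 1, i stops at 2; i≥j ⇒ return 1. arr=[-9, -5, 0, 1, 4, -3, -4]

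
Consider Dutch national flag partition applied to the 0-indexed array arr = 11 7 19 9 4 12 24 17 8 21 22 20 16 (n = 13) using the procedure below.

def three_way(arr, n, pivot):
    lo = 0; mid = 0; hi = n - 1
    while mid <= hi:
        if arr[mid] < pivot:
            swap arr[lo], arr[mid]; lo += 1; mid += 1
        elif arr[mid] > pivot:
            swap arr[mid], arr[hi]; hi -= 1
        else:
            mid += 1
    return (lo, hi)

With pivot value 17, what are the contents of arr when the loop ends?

pivot = 17; lo=0, mid=0, hi=12
arr[mid]=11<17: swap arr[0],arr[0]; lo=1,mid=1 → 11 7 19 9 4 12 24 17 8 21 22 20 16
arr[mid]=7<17: swap arr[1],arr[1]; lo=2,mid=2 → 11 7 19 9 4 12 24 17 8 21 22 20 16
arr[mid]=19>17: swap arr[2],arr[12]; hi=11 → 11 7 16 9 4 12 24 17 8 21 22 20 19
arr[mid]=16<17: swap arr[2],arr[2]; lo=3,mid=3 → 11 7 16 9 4 12 24 17 8 21 22 20 19
arr[mid]=9<17: swap arr[3],arr[3]; lo=4,mid=4 → 11 7 16 9 4 12 24 17 8 21 22 20 19
arr[mid]=4<17: swap arr[4],arr[4]; lo=5,mid=5 → 11 7 16 9 4 12 24 17 8 21 22 20 19
arr[mid]=12<17: swap arr[5],arr[5]; lo=6,mid=6 → 11 7 16 9 4 12 24 17 8 21 22 20 19
arr[mid]=24>17: swap arr[6],arr[11]; hi=10 → 11 7 16 9 4 12 20 17 8 21 22 24 19
arr[mid]=20>17: swap arr[6],arr[10]; hi=9 → 11 7 16 9 4 12 22 17 8 21 20 24 19
arr[mid]=22>17: swap arr[6],arr[9]; hi=8 → 11 7 16 9 4 12 21 17 8 22 20 24 19
arr[mid]=21>17: swap arr[6],arr[8]; hi=7 → 11 7 16 9 4 12 8 17 21 22 20 24 19
arr[mid]=8<17: swap arr[6],arr[6]; lo=7,mid=7 → 11 7 16 9 4 12 8 17 21 22 20 24 19
arr[mid]=17=17: mid=8
end: lo=7, hi=7; arr = 11 7 16 9 4 12 8 17 21 22 20 24 19

11 7 16 9 4 12 8 17 21 22 20 24 19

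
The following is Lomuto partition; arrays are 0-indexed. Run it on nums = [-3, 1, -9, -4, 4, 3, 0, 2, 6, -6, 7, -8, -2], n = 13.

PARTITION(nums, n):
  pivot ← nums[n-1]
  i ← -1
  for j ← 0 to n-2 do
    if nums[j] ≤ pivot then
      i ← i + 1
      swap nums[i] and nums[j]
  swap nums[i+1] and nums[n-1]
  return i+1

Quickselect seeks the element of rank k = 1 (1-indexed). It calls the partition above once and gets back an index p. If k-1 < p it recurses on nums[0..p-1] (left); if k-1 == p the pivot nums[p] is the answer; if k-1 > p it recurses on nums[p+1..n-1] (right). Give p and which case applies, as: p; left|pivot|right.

pivot = nums[12] = -2; i = -1
j=0: nums[0]=-3 ≤ -2 → i=0, swap nums[0],nums[0] (no change) → [-3, 1, -9, -4, 4, 3, 0, 2, 6, -6, 7, -8, -2]
j=1: nums[1]=1 > -2 → no swap
j=2: nums[2]=-9 ≤ -2 → i=1, swap nums[1],nums[2] → [-3, -9, 1, -4, 4, 3, 0, 2, 6, -6, 7, -8, -2]
j=3: nums[3]=-4 ≤ -2 → i=2, swap nums[2],nums[3] → [-3, -9, -4, 1, 4, 3, 0, 2, 6, -6, 7, -8, -2]
j=4: nums[4]=4 > -2 → no swap
j=5: nums[5]=3 > -2 → no swap
j=6: nums[6]=0 > -2 → no swap
j=7: nums[7]=2 > -2 → no swap
j=8: nums[8]=6 > -2 → no swap
j=9: nums[9]=-6 ≤ -2 → i=3, swap nums[3],nums[9] → [-3, -9, -4, -6, 4, 3, 0, 2, 6, 1, 7, -8, -2]
j=10: nums[10]=7 > -2 → no swap
j=11: nums[11]=-8 ≤ -2 → i=4, swap nums[4],nums[11] → [-3, -9, -4, -6, -8, 3, 0, 2, 6, 1, 7, 4, -2]
final swap nums[5],nums[12] → [-3, -9, -4, -6, -8, -2, 0, 2, 6, 1, 7, 4, 3]; return 5
p = 5; k-1 = 0 < 5 ⇒ left

5; left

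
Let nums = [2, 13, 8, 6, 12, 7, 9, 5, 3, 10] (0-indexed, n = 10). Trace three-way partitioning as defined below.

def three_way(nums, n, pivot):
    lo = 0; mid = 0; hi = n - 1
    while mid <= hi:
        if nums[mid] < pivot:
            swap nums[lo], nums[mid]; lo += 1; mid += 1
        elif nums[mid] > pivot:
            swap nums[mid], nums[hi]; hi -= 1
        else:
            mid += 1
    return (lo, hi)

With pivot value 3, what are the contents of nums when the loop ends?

pivot = 3; lo=0, mid=0, hi=9
nums[mid]=2<3: swap nums[0],nums[0]; lo=1,mid=1 → [2, 13, 8, 6, 12, 7, 9, 5, 3, 10]
nums[mid]=13>3: swap nums[1],nums[9]; hi=8 → [2, 10, 8, 6, 12, 7, 9, 5, 3, 13]
nums[mid]=10>3: swap nums[1],nums[8]; hi=7 → [2, 3, 8, 6, 12, 7, 9, 5, 10, 13]
nums[mid]=3=3: mid=2
nums[mid]=8>3: swap nums[2],nums[7]; hi=6 → [2, 3, 5, 6, 12, 7, 9, 8, 10, 13]
nums[mid]=5>3: swap nums[2],nums[6]; hi=5 → [2, 3, 9, 6, 12, 7, 5, 8, 10, 13]
nums[mid]=9>3: swap nums[2],nums[5]; hi=4 → [2, 3, 7, 6, 12, 9, 5, 8, 10, 13]
nums[mid]=7>3: swap nums[2],nums[4]; hi=3 → [2, 3, 12, 6, 7, 9, 5, 8, 10, 13]
nums[mid]=12>3: swap nums[2],nums[3]; hi=2 → [2, 3, 6, 12, 7, 9, 5, 8, 10, 13]
nums[mid]=6>3: swap nums[2],nums[2]; hi=1 → [2, 3, 6, 12, 7, 9, 5, 8, 10, 13]
end: lo=1, hi=1; nums = [2, 3, 6, 12, 7, 9, 5, 8, 10, 13]

[2, 3, 6, 12, 7, 9, 5, 8, 10, 13]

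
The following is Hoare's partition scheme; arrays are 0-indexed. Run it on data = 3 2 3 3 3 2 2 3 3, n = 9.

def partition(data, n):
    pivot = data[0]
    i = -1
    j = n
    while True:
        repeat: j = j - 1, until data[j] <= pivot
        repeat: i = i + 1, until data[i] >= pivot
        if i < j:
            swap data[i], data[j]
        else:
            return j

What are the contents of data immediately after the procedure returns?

3 2 3 2 2 3 3 3 3

pivot=3
j stops at 8 (3), i stops at 0 (3); swap ⇒ 3 2 3 3 3 2 2 3 3
j stops at 7 (3), i stops at 2 (3); swap ⇒ 3 2 3 3 3 2 2 3 3
j stops at 6 (2), i stops at 3 (3); swap ⇒ 3 2 3 2 3 2 3 3 3
j stops at 5 (2), i stops at 4 (3); swap ⇒ 3 2 3 2 2 3 3 3 3
j stops at 4, i stops at 5; i≥j ⇒ return 4. data=3 2 3 2 2 3 3 3 3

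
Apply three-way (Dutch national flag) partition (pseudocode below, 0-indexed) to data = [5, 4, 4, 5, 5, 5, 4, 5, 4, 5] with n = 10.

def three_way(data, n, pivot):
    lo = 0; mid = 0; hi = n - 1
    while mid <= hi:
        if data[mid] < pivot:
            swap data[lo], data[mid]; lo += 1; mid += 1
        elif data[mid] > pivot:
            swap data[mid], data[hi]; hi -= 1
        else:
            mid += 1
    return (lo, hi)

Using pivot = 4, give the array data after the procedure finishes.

pivot = 4; lo=0, mid=0, hi=9
data[mid]=5>4: swap data[0],data[9]; hi=8 → [5, 4, 4, 5, 5, 5, 4, 5, 4, 5]
data[mid]=5>4: swap data[0],data[8]; hi=7 → [4, 4, 4, 5, 5, 5, 4, 5, 5, 5]
data[mid]=4=4: mid=1
data[mid]=4=4: mid=2
data[mid]=4=4: mid=3
data[mid]=5>4: swap data[3],data[7]; hi=6 → [4, 4, 4, 5, 5, 5, 4, 5, 5, 5]
data[mid]=5>4: swap data[3],data[6]; hi=5 → [4, 4, 4, 4, 5, 5, 5, 5, 5, 5]
data[mid]=4=4: mid=4
data[mid]=5>4: swap data[4],data[5]; hi=4 → [4, 4, 4, 4, 5, 5, 5, 5, 5, 5]
data[mid]=5>4: swap data[4],data[4]; hi=3 → [4, 4, 4, 4, 5, 5, 5, 5, 5, 5]
end: lo=0, hi=3; data = [4, 4, 4, 4, 5, 5, 5, 5, 5, 5]

[4, 4, 4, 4, 5, 5, 5, 5, 5, 5]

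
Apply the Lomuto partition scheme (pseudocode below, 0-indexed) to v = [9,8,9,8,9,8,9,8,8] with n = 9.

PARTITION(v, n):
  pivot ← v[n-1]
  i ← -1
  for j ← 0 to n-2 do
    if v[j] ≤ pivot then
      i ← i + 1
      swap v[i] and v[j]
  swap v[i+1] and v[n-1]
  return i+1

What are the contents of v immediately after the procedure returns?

pivot=8, i=-1
j=0: 9>8, skip
j=1: 8≤8, i=0, swap(0,1) ⇒ [8,9,9,8,9,8,9,8,8]
j=2: 9>8, skip
j=3: 8≤8, i=1, swap(1,3) ⇒ [8,8,9,9,9,8,9,8,8]
j=4: 9>8, skip
j=5: 8≤8, i=2, swap(2,5) ⇒ [8,8,8,9,9,9,9,8,8]
j=6: 9>8, skip
j=7: 8≤8, i=3, swap(3,7) ⇒ [8,8,8,8,9,9,9,9,8]
swap(4,8) ⇒ [8,8,8,8,8,9,9,9,9]; return 4

[8,8,8,8,8,9,9,9,9]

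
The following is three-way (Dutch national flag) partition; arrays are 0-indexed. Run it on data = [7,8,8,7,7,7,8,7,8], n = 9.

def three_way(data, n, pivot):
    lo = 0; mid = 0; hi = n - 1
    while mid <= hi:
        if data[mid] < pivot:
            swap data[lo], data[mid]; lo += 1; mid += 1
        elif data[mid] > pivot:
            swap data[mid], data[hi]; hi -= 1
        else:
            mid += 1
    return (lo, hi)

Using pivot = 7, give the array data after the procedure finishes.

[7,7,7,7,7,8,8,8,8]

pivot = 7; lo=0, mid=0, hi=8
data[mid]=7=7: mid=1
data[mid]=8>7: swap data[1],data[8]; hi=7 → [7,8,8,7,7,7,8,7,8]
data[mid]=8>7: swap data[1],data[7]; hi=6 → [7,7,8,7,7,7,8,8,8]
data[mid]=7=7: mid=2
data[mid]=8>7: swap data[2],data[6]; hi=5 → [7,7,8,7,7,7,8,8,8]
data[mid]=8>7: swap data[2],data[5]; hi=4 → [7,7,7,7,7,8,8,8,8]
data[mid]=7=7: mid=3
data[mid]=7=7: mid=4
data[mid]=7=7: mid=5
end: lo=0, hi=4; data = [7,7,7,7,7,8,8,8,8]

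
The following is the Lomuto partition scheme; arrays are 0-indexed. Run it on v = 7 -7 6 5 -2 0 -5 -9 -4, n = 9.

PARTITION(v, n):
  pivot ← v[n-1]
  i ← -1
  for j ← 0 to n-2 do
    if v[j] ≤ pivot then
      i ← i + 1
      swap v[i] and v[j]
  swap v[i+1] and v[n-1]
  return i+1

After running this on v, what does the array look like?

pivot = v[8] = -4; i = -1
j=0: v[0]=7 > -4 → no swap
j=1: v[1]=-7 ≤ -4 → i=0, swap v[0],v[1] → -7 7 6 5 -2 0 -5 -9 -4
j=2: v[2]=6 > -4 → no swap
j=3: v[3]=5 > -4 → no swap
j=4: v[4]=-2 > -4 → no swap
j=5: v[5]=0 > -4 → no swap
j=6: v[6]=-5 ≤ -4 → i=1, swap v[1],v[6] → -7 -5 6 5 -2 0 7 -9 -4
j=7: v[7]=-9 ≤ -4 → i=2, swap v[2],v[7] → -7 -5 -9 5 -2 0 7 6 -4
final swap v[3],v[8] → -7 -5 -9 -4 -2 0 7 6 5; return 3

-7 -5 -9 -4 -2 0 7 6 5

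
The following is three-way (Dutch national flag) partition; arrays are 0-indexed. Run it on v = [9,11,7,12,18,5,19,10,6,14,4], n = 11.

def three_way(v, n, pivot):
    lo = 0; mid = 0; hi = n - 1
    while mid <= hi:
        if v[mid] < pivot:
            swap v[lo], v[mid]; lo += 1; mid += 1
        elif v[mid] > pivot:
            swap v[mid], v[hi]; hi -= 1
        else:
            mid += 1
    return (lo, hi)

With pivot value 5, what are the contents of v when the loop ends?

[4,5,12,18,7,19,10,6,14,11,9]

pivot = 5; lo=0, mid=0, hi=10
v[mid]=9>5: swap v[0],v[10]; hi=9 → [4,11,7,12,18,5,19,10,6,14,9]
v[mid]=4<5: swap v[0],v[0]; lo=1,mid=1 → [4,11,7,12,18,5,19,10,6,14,9]
v[mid]=11>5: swap v[1],v[9]; hi=8 → [4,14,7,12,18,5,19,10,6,11,9]
v[mid]=14>5: swap v[1],v[8]; hi=7 → [4,6,7,12,18,5,19,10,14,11,9]
v[mid]=6>5: swap v[1],v[7]; hi=6 → [4,10,7,12,18,5,19,6,14,11,9]
v[mid]=10>5: swap v[1],v[6]; hi=5 → [4,19,7,12,18,5,10,6,14,11,9]
v[mid]=19>5: swap v[1],v[5]; hi=4 → [4,5,7,12,18,19,10,6,14,11,9]
v[mid]=5=5: mid=2
v[mid]=7>5: swap v[2],v[4]; hi=3 → [4,5,18,12,7,19,10,6,14,11,9]
v[mid]=18>5: swap v[2],v[3]; hi=2 → [4,5,12,18,7,19,10,6,14,11,9]
v[mid]=12>5: swap v[2],v[2]; hi=1 → [4,5,12,18,7,19,10,6,14,11,9]
end: lo=1, hi=1; v = [4,5,12,18,7,19,10,6,14,11,9]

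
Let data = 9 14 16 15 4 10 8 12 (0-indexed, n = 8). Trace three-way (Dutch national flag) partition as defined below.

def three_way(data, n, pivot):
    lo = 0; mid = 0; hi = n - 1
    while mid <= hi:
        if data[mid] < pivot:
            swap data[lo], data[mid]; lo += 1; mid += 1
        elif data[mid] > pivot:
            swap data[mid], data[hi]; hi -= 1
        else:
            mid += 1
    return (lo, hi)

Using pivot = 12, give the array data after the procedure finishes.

lo=0 mid=0 hi=7
9<12: swap(0,0), lo=1 mid=1 ⇒ 9 14 16 15 4 10 8 12
14>12: swap(1,7), hi=6 ⇒ 9 12 16 15 4 10 8 14
12=12: mid=2
16>12: swap(2,6), hi=5 ⇒ 9 12 8 15 4 10 16 14
8<12: swap(1,2), lo=2 mid=3 ⇒ 9 8 12 15 4 10 16 14
15>12: swap(3,5), hi=4 ⇒ 9 8 12 10 4 15 16 14
10<12: swap(2,3), lo=3 mid=4 ⇒ 9 8 10 12 4 15 16 14
4<12: swap(3,4), lo=4 mid=5 ⇒ 9 8 10 4 12 15 16 14
done. lo=4 hi=4; data=9 8 10 4 12 15 16 14

9 8 10 4 12 15 16 14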